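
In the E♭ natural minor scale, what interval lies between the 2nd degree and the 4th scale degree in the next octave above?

E♭ natural minor: E♭ F G♭ A♭ B♭ C♭ D♭.
The 2nd degree is F and the scale degree 4 (up an octave) is A♭.
F up to A♭ is 15 semitones, a half step narrower than a major tenth, so the interval is minor.

minor tenth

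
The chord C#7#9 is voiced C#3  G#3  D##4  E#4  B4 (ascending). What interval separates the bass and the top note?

The outer voices are C#3 and B4.
14 letter names make it a fourteenth; at 22 semitones (a half step narrower than major) the quality is minor.

minor fourteenth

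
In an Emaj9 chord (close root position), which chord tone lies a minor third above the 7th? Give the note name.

F#

Spelling the chord: E G# B D# F#.
The 7th is D#. A minor third above D# is F#.
F# is the chord's 9th.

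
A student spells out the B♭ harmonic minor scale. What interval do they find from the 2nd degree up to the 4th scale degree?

The scale runs B♭ C D♭ E♭ F G♭ A.
So we need the interval from C up to E♭.
3 letter names make it a third; at 3 semitones (a half step narrower than major) the quality is minor.

minor 3rd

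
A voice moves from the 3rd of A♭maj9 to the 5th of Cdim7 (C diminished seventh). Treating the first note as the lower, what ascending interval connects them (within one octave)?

The 3rd of A♭maj9 is C; the 5th of Cdim7 (C diminished seventh) is G♭.
C up to G♭ is 6 semitones, a half step narrower than a perfect fifth, so the interval is diminished.

diminished fifth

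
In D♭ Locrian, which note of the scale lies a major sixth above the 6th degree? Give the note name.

Gb

The scale is D♭ E𝄫 F♭ G♭ A𝄫 B𝄫 C♭.
The 6th degree is B𝄫; a major sixth above that is G♭ — scale degree 4.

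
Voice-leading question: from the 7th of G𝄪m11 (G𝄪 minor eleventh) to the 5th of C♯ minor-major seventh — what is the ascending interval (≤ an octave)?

minor 2nd

The 7th of G𝄪m11 (G𝄪 minor eleventh) is F𝄪; the 5th of C♯ minor-major seventh is G♯.
2 letter names make it a second; at 1 semitone (a half step narrower than major) the quality is minor.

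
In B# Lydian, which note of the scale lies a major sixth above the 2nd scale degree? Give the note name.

The scale is B# C## D## E## F## G## A##.
The 2nd scale degree is C##; a major sixth above that is A## — scale degree 7.

A##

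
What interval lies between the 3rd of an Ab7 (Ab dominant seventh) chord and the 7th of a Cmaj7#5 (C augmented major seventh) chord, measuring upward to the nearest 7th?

major seventh

The 3rd of Ab7 (Ab dominant seventh) is C; the 7th of Cmaj7#5 (C augmented major seventh) is B.
From C to B is 11 semitones, exactly the major seventh.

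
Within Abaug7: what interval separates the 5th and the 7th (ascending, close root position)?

diminished third

Abaug7 (Ab augmented seventh) is spelled Ab, C, E, Gb.
So we need the interval from E up to Gb.
E up to Gb is 2 semitones, a whole step narrower than a major third, so the interval is diminished.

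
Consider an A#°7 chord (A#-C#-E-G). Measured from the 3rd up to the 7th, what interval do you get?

3rd = C#; 7th = G.
5 letter names make it a fifth; at 6 semitones (a half step narrower than perfect) the quality is diminished.

diminished fifth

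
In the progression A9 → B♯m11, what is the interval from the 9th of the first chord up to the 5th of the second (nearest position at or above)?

augmented fifth

The 9th of A9 is B; the 5th of B♯m11 is F𝄪.
From B to F𝄪: 8 semitones over a fifth = augmented.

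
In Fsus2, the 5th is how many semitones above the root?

Fsus2 (F sus2): F–G–C.
F to C is a perfect fifth: 7 semitones.

7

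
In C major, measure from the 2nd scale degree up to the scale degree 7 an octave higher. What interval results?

C major: C D E F G A B.
The 2nd scale degree is D and the 7th degree (up an octave) is B.
Counting 13 letters and 21 half steps from D gives a major thirteenth.

major thirteenth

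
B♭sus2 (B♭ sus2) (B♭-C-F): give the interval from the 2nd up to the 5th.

P4

The 2nd is C and the 5th is F.
From C to F is 5 semitones, exactly the perfect fourth.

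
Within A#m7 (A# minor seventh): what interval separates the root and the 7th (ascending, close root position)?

minor seventh

Spelling the chord: A#-C#-E#-G#.
The root is A# and the 7th is G#.
7 letter names make it a seventh; at 10 semitones (a half step narrower than major) the quality is minor.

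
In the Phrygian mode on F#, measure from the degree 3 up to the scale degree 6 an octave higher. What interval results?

perfect 11th

Spelling the Phrygian mode on F#: F# G A B C# D E.
So we need the interval from A up to D.
Counting 11 letters and 17 half steps from A gives a perfect eleventh.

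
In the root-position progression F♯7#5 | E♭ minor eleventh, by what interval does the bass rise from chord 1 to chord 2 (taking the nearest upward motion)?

diminished 7th

The roots are F♯ and E♭.
7 letter names make it a seventh; at 9 semitones (a whole step narrower than major) the quality is diminished.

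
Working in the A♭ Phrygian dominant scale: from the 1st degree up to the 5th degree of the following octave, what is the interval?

The scale runs A♭ B𝄫 C D♭ E♭ F♭ G♭.
So we need the interval from A♭ up to E♭.
A♭ up to E♭ spans 12 letter names and 19 semitones — a perfect twelfth.

perfect twelfth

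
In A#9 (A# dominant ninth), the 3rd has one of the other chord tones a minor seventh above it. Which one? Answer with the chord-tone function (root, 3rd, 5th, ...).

9th

The chord tones of A#9 are A#–C##–E#–G#–B#.
The 3rd is C##. A minor seventh above C## is B#.
B# is the chord's 9th.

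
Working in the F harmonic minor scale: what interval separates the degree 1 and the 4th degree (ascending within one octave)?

perfect fourth

The scale runs F G Ab Bb C Db E.
The degree 1 is F and the degree 4 is Bb.
From F to Bb is 5 semitones, exactly the perfect fourth.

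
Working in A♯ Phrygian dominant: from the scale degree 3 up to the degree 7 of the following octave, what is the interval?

diminished 12th

A♯ phrygian dominant: A♯ B C𝄪 D♯ E♯ F♯ G♯.
Scale degree 3 = C𝄪; scale degree 7 (up an octave) = G♯.
From C𝄪 to G♯: 18 semitones over a twelfth = diminished.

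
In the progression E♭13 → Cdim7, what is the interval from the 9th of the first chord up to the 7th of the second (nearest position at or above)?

d4

E♭13 has F as its 9th, and Cdim7 has B𝄫 as its 7th.
F up to B𝄫 is 4 semitones, a half step narrower than a perfect fourth, so the interval is diminished.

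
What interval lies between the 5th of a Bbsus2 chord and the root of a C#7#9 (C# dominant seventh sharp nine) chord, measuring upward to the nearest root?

augmented fifth

Bbsus2 has F as its 5th, and C#7#9 (C# dominant seventh sharp nine) has C# as its root.
From F to C#: 8 semitones over a fifth = augmented.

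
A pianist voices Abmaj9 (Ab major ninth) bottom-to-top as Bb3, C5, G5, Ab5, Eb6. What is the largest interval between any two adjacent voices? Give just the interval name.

Adjacent intervals: Bb3→C5 = major ninth; C5→G5 = perfect fifth; G5→Ab5 = minor second; Ab5→Eb6 = perfect fifth.
The largest is Bb3 to C5, a major ninth (14 semitones).

major ninth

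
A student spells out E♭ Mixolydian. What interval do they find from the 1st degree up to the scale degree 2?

M2

Spelling E♭ Mixolydian: E♭ F G A♭ B♭ C D♭.
So we need the interval from E♭ up to F.
From E♭ to F is 2 semitones, exactly the major second.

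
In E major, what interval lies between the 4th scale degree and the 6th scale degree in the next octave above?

E major: E F♯ G♯ A B C♯ D♯.
4th scale degree = A; 6th degree (up an octave) = C♯.
A up to C♯ spans 10 letter names and 16 semitones — a major tenth.

major tenth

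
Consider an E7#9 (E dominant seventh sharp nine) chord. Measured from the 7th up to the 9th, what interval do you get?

augmented third

The chord tones of E7#9 are E-G♯-B-D-F𝄪.
So we need the interval from D up to F𝄪.
3 letter names make it a third; at 5 semitones (a half step wider than major) the quality is augmented.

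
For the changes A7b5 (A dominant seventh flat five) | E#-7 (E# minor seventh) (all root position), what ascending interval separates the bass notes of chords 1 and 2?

augmented fifth

The roots are A and E#.
From A to E#: 8 semitones over a fifth = augmented.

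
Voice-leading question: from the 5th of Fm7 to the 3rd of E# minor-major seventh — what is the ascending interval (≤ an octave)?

The 5th of Fm7 is C; the 3rd of E# minor-major seventh is G#.
From C to G#: 8 semitones over a fifth = augmented.

augmented fifth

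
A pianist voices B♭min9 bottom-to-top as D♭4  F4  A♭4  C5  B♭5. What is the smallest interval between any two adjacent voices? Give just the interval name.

Adjacent intervals: D♭4→F4 = major third; F4→A♭4 = minor third; A♭4→C5 = major third; C5→B♭5 = minor seventh.
The smallest is F4 to A♭4, a minor third (3 semitones).

m3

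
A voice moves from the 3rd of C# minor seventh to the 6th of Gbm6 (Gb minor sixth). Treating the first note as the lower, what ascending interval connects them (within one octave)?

C# minor seventh has E as its 3rd, and Gbm6 (Gb minor sixth) has Eb as its 6th.
8 letter names make it an octave; at 11 semitones (a half step narrower than perfect) the quality is diminished.

diminished octave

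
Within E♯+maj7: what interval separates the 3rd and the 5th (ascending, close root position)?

M3

The chord tones of E♯+maj7 are E♯, G𝄪, B𝄪, D𝄪.
So we need the interval from G𝄪 up to B𝄪.
Counting 3 letters and 4 half steps from G𝄪 gives a major third.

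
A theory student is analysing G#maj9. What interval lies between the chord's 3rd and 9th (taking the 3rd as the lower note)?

minor 7th

G# major ninth is spelled G# B# D# F## A#.
3rd = B#; 9th = A#.
From B# to A#: 10 semitones over a seventh = minor.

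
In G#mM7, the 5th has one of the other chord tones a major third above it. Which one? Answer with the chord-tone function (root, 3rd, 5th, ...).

7th

G#mM7 (G# minor-major seventh): G#–B–D#–F##.
The 5th is D#. A major third above D# is F##.
F## is the chord's 7th.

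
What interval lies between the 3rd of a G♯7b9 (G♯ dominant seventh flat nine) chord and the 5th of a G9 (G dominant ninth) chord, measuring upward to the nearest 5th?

The 3rd of G♯7b9 (G♯ dominant seventh flat nine) is B♯; the 5th of G9 (G dominant ninth) is D.
B♯ up to D is 2 semitones, a whole step narrower than a major third, so the interval is diminished.

diminished third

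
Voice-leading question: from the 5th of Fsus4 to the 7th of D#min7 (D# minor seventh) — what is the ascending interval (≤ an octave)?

augmented unison

The 5th of Fsus4 is C; the 7th of D#min7 (D# minor seventh) is C#.
From C to C#: 1 semitone over a unison = augmented.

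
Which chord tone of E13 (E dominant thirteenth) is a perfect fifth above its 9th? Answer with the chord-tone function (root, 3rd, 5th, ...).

13th

The chord tones of E13 are E G# B D F# C#.
The 9th is F#. A perfect fifth above F# is C#.
C# is the chord's 13th.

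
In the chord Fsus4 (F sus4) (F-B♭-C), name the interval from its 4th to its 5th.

So we need the interval from B♭ up to C.
From B♭ to C is 2 semitones, exactly the major second.

major second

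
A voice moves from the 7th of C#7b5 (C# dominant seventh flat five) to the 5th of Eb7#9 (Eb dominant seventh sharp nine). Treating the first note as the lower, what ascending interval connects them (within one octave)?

diminished octave

The 7th of C#7b5 (C# dominant seventh flat five) is B; the 5th of Eb7#9 (Eb dominant seventh sharp nine) is Bb.
B up to Bb is 11 semitones, a half step narrower than a perfect octave, so the interval is diminished.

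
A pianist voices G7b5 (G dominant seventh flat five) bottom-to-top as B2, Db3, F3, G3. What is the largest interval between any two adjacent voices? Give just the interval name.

Adjacent intervals: B2→Db3 = diminished third; Db3→F3 = major third; F3→G3 = major second.
The largest is Db3 to F3, a major third (4 semitones).

major third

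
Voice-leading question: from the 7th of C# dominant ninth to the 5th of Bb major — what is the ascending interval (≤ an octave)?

diminished fifth

C# dominant ninth has B as its 7th, and Bb major has F as its 5th.
From B to F: 6 semitones over a fifth = diminished.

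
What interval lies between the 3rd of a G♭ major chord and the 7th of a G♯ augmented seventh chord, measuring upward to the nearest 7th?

The 3rd of G♭ major is B♭; the 7th of G♯ augmented seventh is F♯.
5 letter names make it a fifth; at 8 semitones (a half step wider than perfect) the quality is augmented.

augmented fifth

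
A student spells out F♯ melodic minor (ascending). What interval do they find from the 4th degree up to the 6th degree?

Spelling F♯ melodic minor (ascending): F♯ G♯ A B C♯ D♯ E♯.
The 4th degree is B and the scale degree 6 is D♯.
B up to D♯ spans 3 letter names and 4 semitones — a major third.

major 3rd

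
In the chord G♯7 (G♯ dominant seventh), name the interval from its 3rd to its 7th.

The chord tones of G♯7 (G♯ dominant seventh) are G♯ B♯ D♯ F♯.
That puts B♯ below F♯.
5 letter names make it a fifth; at 6 semitones (a half step narrower than perfect) the quality is diminished.
That tritone between 3rd and 7th is what gives the dominant seventh its pull toward resolution.

diminished fifth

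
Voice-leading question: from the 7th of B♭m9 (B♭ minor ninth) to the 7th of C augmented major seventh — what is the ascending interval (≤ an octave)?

A2

B♭m9 (B♭ minor ninth) has A♭ as its 7th, and C augmented major seventh has B as its 7th.
2 letter names make it a second; at 3 semitones (a half step wider than major) the quality is augmented.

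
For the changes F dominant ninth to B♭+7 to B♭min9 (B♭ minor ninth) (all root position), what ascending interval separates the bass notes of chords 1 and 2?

P4

The roots are F and B♭.
Counting 4 letters and 5 half steps from F gives a perfect fourth.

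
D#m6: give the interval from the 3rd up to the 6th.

augmented fourth

The chord tones of D# minor sixth are D#-F#-A#-B#.
3rd = F#; 6th = B#.
F# up to B# is 6 semitones, a half step wider than a perfect fourth, so the interval is augmented.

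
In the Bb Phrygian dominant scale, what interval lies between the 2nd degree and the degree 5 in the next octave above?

augmented eleventh

The scale runs Bb Cb D Eb F Gb Ab.
That puts Cb below F.
11 letter names make it an eleventh; at 18 semitones (a half step wider than perfect) the quality is augmented.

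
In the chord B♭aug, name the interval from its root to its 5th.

B♭+ (B♭ augmented): B♭-D-F♯.
So we need the interval from B♭ up to F♯.
From B♭ to F♯: 8 semitones over a fifth = augmented.

augmented fifth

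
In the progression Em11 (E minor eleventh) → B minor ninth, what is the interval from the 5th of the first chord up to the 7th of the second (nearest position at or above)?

Em11 (E minor eleventh) has B as its 5th, and B minor ninth has A as its 7th.
From B to A: 10 semitones over a seventh = minor.

minor seventh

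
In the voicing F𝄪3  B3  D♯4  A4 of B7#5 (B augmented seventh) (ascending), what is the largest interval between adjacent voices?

diminished fifth

Adjacent intervals: F𝄪3→B3 = diminished fourth; B3→D♯4 = major third; D♯4→A4 = diminished fifth.
The largest is D♯4 to A4, a diminished fifth (6 semitones).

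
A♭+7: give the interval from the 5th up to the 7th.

diminished third

Spelling the chord: A♭ C E G♭.
5th = E; 7th = G♭.
E up to G♭ is 2 semitones, a whole step narrower than a major third, so the interval is diminished.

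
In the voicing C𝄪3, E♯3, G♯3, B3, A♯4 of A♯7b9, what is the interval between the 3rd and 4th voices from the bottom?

minor 3rd

Those voices are G♯3 and B3.
From G♯ to B: 3 semitones over a third = minor.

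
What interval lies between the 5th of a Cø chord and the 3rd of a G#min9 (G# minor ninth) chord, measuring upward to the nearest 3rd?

augmented third

The 5th of Cø is Gb; the 3rd of G#min9 (G# minor ninth) is B.
From Gb to B: 5 semitones over a third = augmented.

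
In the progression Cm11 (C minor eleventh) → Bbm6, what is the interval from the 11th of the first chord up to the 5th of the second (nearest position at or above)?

perfect 1st

Cm11 (C minor eleventh) has F as its 11th, and Bbm6 has F as its 5th.
From F to F is 0 semitones, exactly the perfect unison.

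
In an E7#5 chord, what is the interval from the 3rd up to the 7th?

d5

E augmented seventh is spelled E-G#-B#-D.
So we need the interval from G# up to D.
From G# to D: 6 semitones over a fifth = diminished.
This 3–7 tritone is the characteristic tension at the heart of the dominant sound.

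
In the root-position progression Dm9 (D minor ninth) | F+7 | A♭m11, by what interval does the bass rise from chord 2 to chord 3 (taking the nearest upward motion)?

The roots are F and A♭.
From F to A♭: 3 semitones over a third = minor.

minor third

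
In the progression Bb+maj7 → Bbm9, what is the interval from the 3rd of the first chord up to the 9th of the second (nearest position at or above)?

minor 7th

The 3rd of Bb+maj7 is D; the 9th of Bbm9 is C.
From D to C: 10 semitones over a seventh = minor.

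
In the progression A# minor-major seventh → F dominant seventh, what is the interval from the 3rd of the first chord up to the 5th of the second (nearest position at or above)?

A# minor-major seventh has C# as its 3rd, and F dominant seventh has C as its 5th.
From C# to C: 11 semitones over an octave = diminished.

diminished octave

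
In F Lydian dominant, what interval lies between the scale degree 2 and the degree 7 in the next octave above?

minor thirteenth

Spelling F Lydian dominant: F G A B C D Eb.
Scale degree 2 = G; 7th degree (up an octave) = Eb.
13 letter names make it a thirteenth; at 20 semitones (a half step narrower than major) the quality is minor.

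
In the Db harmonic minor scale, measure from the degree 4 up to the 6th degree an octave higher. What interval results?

minor tenth

Db harmonic minor: Db Eb Fb Gb Ab Bbb C.
So we need the interval from Gb up to Bbb.
10 letter names make it a tenth; at 15 semitones (a half step narrower than major) the quality is minor.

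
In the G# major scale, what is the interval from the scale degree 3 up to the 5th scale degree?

minor third

Spelling the G# major scale: G# A# B# C# D# E# F##.
The scale degree 3 is B# and the 5th scale degree is D#.
From B# to D#: 3 semitones over a third = minor.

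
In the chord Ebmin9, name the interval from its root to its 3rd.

The chord tones of Eb minor ninth are Eb Gb Bb Db F.
Root = Eb; 3rd = Gb.
From Eb to Gb: 3 semitones over a third = minor.

minor third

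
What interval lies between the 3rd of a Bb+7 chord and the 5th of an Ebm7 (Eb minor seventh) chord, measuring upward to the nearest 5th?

minor sixth

Bb+7 has D as its 3rd, and Ebm7 (Eb minor seventh) has Bb as its 5th.
D up to Bb is 8 semitones, a half step narrower than a major sixth, so the interval is minor.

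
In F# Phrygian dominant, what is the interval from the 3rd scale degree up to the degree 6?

F# phrygian dominant: F# G A# B C# D E.
That puts A# below D.
A# up to D is 4 semitones, a half step narrower than a perfect fourth, so the interval is diminished.

diminished 4th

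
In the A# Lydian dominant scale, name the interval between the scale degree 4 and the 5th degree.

minor second

The scale runs A# B# C## D## E# F## G#.
So we need the interval from D## up to E#.
2 letter names make it a second; at 1 semitone (a half step narrower than major) the quality is minor.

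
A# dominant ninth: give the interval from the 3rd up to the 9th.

minor 7th

Spelling the chord: A#–C##–E#–G#–B#.
The 3rd is C## and the 9th is B#.
C## up to B# is 10 semitones, a half step narrower than a major seventh, so the interval is minor.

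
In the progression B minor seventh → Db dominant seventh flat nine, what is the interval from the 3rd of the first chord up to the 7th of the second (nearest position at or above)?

d7

The 3rd of B minor seventh is D; the 7th of Db dominant seventh flat nine is Cb.
7 letter names make it a seventh; at 9 semitones (a whole step narrower than major) the quality is diminished.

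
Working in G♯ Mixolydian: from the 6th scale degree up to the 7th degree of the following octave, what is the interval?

minor ninth

Spelling G♯ Mixolydian: G♯ A♯ B♯ C♯ D♯ E♯ F♯.
So we need the interval from E♯ up to F♯.
E♯ up to F♯ is 13 semitones, a half step narrower than a major ninth, so the interval is minor.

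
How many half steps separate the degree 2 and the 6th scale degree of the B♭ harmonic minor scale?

6

The scale is B♭ C D♭ E♭ F G♭ A.
C up to G♭ is a diminished fifth — 6 semitones.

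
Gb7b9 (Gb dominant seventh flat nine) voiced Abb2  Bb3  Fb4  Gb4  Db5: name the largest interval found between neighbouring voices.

augmented ninth

Adjacent intervals: Abb2→Bb3 = augmented ninth; Bb3→Fb4 = diminished fifth; Fb4→Gb4 = major second; Gb4→Db5 = perfect fifth.
The largest is Abb2 to Bb3, an augmented ninth (15 semitones).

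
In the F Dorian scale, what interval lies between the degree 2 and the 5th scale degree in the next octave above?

F dorian: F G A♭ B♭ C D E♭.
The degree 2 is G and the 5th degree (up an octave) is C.
From G to C is 17 semitones, exactly the perfect eleventh.

perfect eleventh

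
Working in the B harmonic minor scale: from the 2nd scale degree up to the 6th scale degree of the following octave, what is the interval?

Spelling the B harmonic minor scale: B C♯ D E F♯ G A♯.
That puts C♯ below G.
From C♯ to G: 18 semitones over a twelfth = diminished.

diminished 12th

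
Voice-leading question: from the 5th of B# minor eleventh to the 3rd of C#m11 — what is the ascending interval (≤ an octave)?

diminished seventh

B# minor eleventh has F## as its 5th, and C#m11 has E as its 3rd.
From F## to E: 9 semitones over a seventh = diminished.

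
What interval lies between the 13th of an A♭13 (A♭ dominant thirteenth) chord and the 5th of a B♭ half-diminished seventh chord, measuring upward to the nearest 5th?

diminished octave

The 13th of A♭13 (A♭ dominant thirteenth) is F; the 5th of B♭ half-diminished seventh is F♭.
F up to F♭ is 11 semitones, a half step narrower than a perfect octave, so the interval is diminished.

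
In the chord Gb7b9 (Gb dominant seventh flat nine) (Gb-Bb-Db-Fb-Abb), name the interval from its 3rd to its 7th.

diminished fifth

So we need the interval from Bb up to Fb.
Bb up to Fb is 6 semitones, a half step narrower than a perfect fifth, so the interval is diminished.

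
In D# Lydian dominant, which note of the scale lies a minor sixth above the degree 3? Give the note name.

D#

The scale is D# E# F## G## A# B# C#.
The degree 3 is F##; a minor sixth above that is D# — scale degree 1.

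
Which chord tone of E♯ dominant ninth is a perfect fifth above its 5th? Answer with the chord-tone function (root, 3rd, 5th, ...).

E♯9 (E♯ dominant ninth): E♯ G𝄪 B♯ D♯ F𝄪.
The 5th is B♯. A perfect fifth above B♯ is F𝄪.
F𝄪 is the chord's 9th.

9th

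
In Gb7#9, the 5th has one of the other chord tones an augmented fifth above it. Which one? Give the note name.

A

Gb dominant seventh sharp nine: Gb–Bb–Db–Fb–A.
The 5th is Db. An augmented fifth above Db is A.
A is the chord's 9th.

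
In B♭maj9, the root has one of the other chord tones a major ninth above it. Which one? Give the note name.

Spelling the chord: B♭-D-F-A-C.
The root is B♭. A major ninth above B♭ is C.
C is the chord's 9th.

C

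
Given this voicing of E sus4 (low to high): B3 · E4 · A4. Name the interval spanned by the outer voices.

The outer voices are B3 and A4.
7 letter names make it a seventh; at 10 semitones (a half step narrower than major) the quality is minor.

minor seventh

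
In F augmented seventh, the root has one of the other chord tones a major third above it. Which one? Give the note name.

A

Spelling the chord: F–A–C#–Eb.
The root is F. A major third above F is A.
A is the chord's 3rd.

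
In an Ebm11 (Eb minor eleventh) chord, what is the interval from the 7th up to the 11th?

Ebm11: Eb–Gb–Bb–Db–F–Ab.
That puts Db below Ab.
From Db to Ab is 7 semitones, exactly the perfect fifth.

P5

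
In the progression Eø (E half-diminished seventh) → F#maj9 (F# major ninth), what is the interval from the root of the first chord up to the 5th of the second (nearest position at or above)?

Eø (E half-diminished seventh) has E as its root, and F#maj9 (F# major ninth) has C# as its 5th.
Counting 6 letters and 9 half steps from E gives a major sixth.

M6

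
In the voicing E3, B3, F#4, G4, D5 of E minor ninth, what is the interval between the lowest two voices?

Those voices are E3 and B3.
E up to B spans 5 letter names and 7 semitones — a perfect fifth.

perfect 5th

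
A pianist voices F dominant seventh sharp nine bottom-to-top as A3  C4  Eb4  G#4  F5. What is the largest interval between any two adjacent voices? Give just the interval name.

d7

Adjacent intervals: A3→C4 = minor third; C4→Eb4 = minor third; Eb4→G#4 = augmented third; G#4→F5 = diminished seventh.
The largest is G#4 to F5, a diminished seventh (9 semitones).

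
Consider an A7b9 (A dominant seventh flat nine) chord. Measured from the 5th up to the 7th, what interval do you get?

A7b9 is spelled A–C#–E–G–Bb.
That puts E below G.
From E to G: 3 semitones over a third = minor.

minor third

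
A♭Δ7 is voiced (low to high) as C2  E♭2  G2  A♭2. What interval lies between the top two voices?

Those voices are G2 and A♭2.
G up to A♭ is 1 semitone, a half step narrower than a major second, so the interval is minor.

minor second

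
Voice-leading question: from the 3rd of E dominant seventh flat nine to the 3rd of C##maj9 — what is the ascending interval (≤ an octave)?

augmented sixth

The 3rd of E dominant seventh flat nine is G#; the 3rd of C##maj9 is E##.
From G# to E##: 10 semitones over a sixth = augmented.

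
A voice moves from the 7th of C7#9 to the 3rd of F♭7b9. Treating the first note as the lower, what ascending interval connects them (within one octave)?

The 7th of C7#9 is B♭; the 3rd of F♭7b9 is A♭.
From B♭ to A♭: 10 semitones over a seventh = minor.

minor 7th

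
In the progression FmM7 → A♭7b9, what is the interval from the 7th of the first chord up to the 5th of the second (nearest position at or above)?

FmM7 has E as its 7th, and A♭7b9 has E♭ as its 5th.
E up to E♭ is 11 semitones, a half step narrower than a perfect octave, so the interval is diminished.

diminished octave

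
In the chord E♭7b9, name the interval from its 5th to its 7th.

E♭7b9: E♭, G, B♭, D♭, F♭.
So we need the interval from B♭ up to D♭.
3 letter names make it a third; at 3 semitones (a half step narrower than major) the quality is minor.

m3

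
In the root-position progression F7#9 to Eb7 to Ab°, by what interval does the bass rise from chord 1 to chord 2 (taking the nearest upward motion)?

minor 7th

The roots are F and Eb.
F up to Eb is 10 semitones, a half step narrower than a major seventh, so the interval is minor.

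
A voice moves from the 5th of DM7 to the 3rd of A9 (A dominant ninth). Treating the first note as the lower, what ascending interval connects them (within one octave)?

DM7 has A as its 5th, and A9 (A dominant ninth) has C♯ as its 3rd.
A up to C♯ spans 3 letter names and 4 semitones — a major third.

M3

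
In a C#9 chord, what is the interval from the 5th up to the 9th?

The chord tones of C# dominant ninth are C#-E#-G#-B-D#.
So we need the interval from G# up to D#.
Counting 5 letters and 7 half steps from G# gives a perfect fifth.

perfect 5th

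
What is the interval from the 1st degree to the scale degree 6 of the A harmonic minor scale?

minor sixth

Spelling the A harmonic minor scale: A B C D E F G#.
That puts A below F.
A up to F is 8 semitones, a half step narrower than a major sixth, so the interval is minor.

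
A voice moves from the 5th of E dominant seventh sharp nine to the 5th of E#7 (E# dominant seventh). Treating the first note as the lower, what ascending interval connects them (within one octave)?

E dominant seventh sharp nine has B as its 5th, and E#7 (E# dominant seventh) has B# as its 5th.
From B to B#: 1 semitone over a unison = augmented.

augmented unison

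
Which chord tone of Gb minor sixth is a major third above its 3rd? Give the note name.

Gbmin6 is spelled Gb, Bbb, Db, Eb.
The 3rd is Bbb. A major third above Bbb is Db.
Db is the chord's 5th.

Db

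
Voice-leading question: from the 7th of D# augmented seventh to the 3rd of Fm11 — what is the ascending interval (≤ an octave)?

diminished sixth

The 7th of D# augmented seventh is C#; the 3rd of Fm11 is Ab.
From C# to Ab: 7 semitones over a sixth = diminished.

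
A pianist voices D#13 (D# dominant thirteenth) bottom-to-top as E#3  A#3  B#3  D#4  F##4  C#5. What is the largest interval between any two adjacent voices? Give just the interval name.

Adjacent intervals: E#3→A#3 = perfect fourth; A#3→B#3 = major second; B#3→D#4 = minor third; D#4→F##4 = major third; F##4→C#5 = diminished fifth.
The largest is F##4 to C#5, a diminished fifth (6 semitones).

diminished fifth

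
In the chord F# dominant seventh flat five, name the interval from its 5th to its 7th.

F#7b5: F#-A#-C-E.
The 5th is C and the 7th is E.
From C to E is 4 semitones, exactly the major third.

major 3rd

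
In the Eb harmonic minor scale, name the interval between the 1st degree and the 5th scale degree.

perfect fifth

Eb harmonic minor: Eb F Gb Ab Bb Cb D.
So we need the interval from Eb up to Bb.
From Eb to Bb is 7 semitones, exactly the perfect fifth.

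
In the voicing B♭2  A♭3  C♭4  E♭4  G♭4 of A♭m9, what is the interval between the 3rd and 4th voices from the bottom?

Those voices are C♭4 and E♭4.
Counting 3 letters and 4 half steps from C♭ gives a major third.

major third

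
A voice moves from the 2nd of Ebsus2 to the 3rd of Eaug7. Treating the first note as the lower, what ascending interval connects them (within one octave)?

The 2nd of Ebsus2 is F; the 3rd of Eaug7 is G#.
F up to G# is 3 semitones, a half step wider than a major second, so the interval is augmented.

augmented 2nd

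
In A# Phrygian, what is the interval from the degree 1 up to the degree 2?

minor 2nd

Spelling A# Phrygian: A# B C# D# E# F# G#.
Degree 1 = A#; scale degree 2 = B.
A# up to B is 1 semitone, a half step narrower than a major second, so the interval is minor.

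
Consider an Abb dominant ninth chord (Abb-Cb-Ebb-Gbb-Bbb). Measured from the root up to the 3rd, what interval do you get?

So we need the interval from Abb up to Cb.
Counting 3 letters and 4 half steps from Abb gives a major third.

major third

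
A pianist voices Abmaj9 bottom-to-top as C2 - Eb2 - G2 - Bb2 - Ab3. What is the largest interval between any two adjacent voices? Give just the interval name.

Adjacent intervals: C2→Eb2 = minor third; Eb2→G2 = major third; G2→Bb2 = minor third; Bb2→Ab3 = minor seventh.
The largest is Bb2 to Ab3, a minor seventh (10 semitones).

minor seventh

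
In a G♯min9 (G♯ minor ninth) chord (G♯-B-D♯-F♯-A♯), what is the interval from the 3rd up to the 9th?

major 7th

That puts B below A♯.
From B to A♯ is 11 semitones, exactly the major seventh.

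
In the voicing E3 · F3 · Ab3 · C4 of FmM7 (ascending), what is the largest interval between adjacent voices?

Adjacent intervals: E3→F3 = minor second; F3→Ab3 = minor third; Ab3→C4 = major third.
The largest is Ab3 to C4, a major third (4 semitones).

M3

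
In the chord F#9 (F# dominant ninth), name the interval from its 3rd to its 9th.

F#9 is spelled F#, A#, C#, E, G#.
That puts A# below G#.
From A# to G#: 10 semitones over a seventh = minor.

minor seventh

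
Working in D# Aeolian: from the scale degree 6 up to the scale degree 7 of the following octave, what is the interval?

major 9th

Spelling D# Aeolian: D# E# F# G# A# B C#.
Scale degree 6 = B; scale degree 7 (up an octave) = C#.
B up to C# spans 9 letter names and 14 semitones — a major ninth.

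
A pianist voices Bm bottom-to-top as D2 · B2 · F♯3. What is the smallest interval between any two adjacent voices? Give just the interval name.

perfect fifth

Adjacent intervals: D2→B2 = major sixth; B2→F♯3 = perfect fifth.
The smallest is B2 to F♯3, a perfect fifth (7 semitones).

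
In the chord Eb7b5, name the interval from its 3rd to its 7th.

Eb dominant seventh flat five: Eb G Bbb Db.
The 3rd is G and the 7th is Db.
From G to Db: 6 semitones over a fifth = diminished.

diminished fifth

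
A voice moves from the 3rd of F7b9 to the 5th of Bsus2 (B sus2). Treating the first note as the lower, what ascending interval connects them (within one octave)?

M6

The 3rd of F7b9 is A; the 5th of Bsus2 (B sus2) is F#.
A up to F# spans 6 letter names and 9 semitones — a major sixth.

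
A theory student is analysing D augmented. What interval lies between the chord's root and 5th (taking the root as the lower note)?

D+ (D augmented) is spelled D-F#-A#.
That puts D below A#.
D up to A# is 8 semitones, a half step wider than a perfect fifth, so the interval is augmented.

augmented fifth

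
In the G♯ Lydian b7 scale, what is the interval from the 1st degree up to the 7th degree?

The scale runs G♯ A♯ B♯ C𝄪 D♯ E♯ F♯.
1st degree = G♯; scale degree 7 = F♯.
G♯ up to F♯ is 10 semitones, a half step narrower than a major seventh, so the interval is minor.

minor 7th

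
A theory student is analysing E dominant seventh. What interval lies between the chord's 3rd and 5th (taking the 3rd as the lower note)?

minor third

E7 is spelled E–G♯–B–D.
The 3rd is G♯ and the 5th is B.
From G♯ to B: 3 semitones over a third = minor.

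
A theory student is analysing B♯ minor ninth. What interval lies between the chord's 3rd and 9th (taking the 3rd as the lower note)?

B♯m9 is spelled B♯, D♯, F𝄪, A♯, C𝄪.
3rd = D♯; 9th = C𝄪.
Counting 7 letters and 11 half steps from D♯ gives a major seventh.

major seventh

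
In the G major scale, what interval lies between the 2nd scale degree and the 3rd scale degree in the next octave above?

major ninth

The scale runs G A B C D E F♯.
The 2nd scale degree is A and the 3rd degree (up an octave) is B.
From A to B is 14 semitones, exactly the major ninth.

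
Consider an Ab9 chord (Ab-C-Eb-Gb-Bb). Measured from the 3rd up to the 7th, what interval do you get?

diminished fifth

So we need the interval from C up to Gb.
From C to Gb: 6 semitones over a fifth = diminished.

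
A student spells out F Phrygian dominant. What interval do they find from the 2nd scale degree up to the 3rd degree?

augmented second

F phrygian dominant: F Gb A Bb C Db Eb.
2nd scale degree = Gb; 3rd degree = A.
Gb up to A is 3 semitones, a half step wider than a major second, so the interval is augmented.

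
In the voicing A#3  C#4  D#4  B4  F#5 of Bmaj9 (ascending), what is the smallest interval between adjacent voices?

Adjacent intervals: A#3→C#4 = minor third; C#4→D#4 = major second; D#4→B4 = minor sixth; B4→F#5 = perfect fifth.
The smallest is C#4 to D#4, a major second (2 semitones).

M2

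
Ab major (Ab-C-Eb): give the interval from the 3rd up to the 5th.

So we need the interval from C up to Eb.
C up to Eb is 3 semitones, a half step narrower than a major third, so the interval is minor.

minor third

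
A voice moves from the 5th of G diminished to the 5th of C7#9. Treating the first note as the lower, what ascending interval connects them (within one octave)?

The 5th of G diminished is Db; the 5th of C7#9 is G.
Db up to G is 6 semitones, a half step wider than a perfect fourth, so the interval is augmented.

augmented fourth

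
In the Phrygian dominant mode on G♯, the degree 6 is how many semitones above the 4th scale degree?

The scale is G♯ A B♯ C♯ D♯ E F♯.
C♯ up to E is a minor third — 3 semitones.

3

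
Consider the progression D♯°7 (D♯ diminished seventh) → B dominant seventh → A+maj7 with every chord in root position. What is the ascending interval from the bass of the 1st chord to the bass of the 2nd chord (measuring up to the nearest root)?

minor sixth

The roots are D♯ and B.
From D♯ to B: 8 semitones over a sixth = minor.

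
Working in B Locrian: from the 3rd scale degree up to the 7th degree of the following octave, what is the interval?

The scale runs B C D E F G A.
The 3rd scale degree is D and the scale degree 7 (up an octave) is A.
Counting 12 letters and 19 half steps from D gives a perfect twelfth.

P12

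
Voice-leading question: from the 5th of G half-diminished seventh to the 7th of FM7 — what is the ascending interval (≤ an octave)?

augmented 2nd

G half-diminished seventh has Db as its 5th, and FM7 has E as its 7th.
2 letter names make it a second; at 3 semitones (a half step wider than major) the quality is augmented.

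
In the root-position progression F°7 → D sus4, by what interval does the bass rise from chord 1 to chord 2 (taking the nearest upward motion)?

The roots are F and D.
From F to D is 9 semitones, exactly the major sixth.

major sixth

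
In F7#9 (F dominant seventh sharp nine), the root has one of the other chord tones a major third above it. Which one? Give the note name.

A

F7#9 is spelled F, A, C, E♭, G♯.
The root is F. A major third above F is A.
A is the chord's 3rd.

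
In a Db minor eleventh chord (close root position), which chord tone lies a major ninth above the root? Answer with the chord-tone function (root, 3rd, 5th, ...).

9th

Dbm11 (Db minor eleventh) is spelled Db-Fb-Ab-Cb-Eb-Gb.
The root is Db. A major ninth above Db is Eb.
Eb is the chord's 9th.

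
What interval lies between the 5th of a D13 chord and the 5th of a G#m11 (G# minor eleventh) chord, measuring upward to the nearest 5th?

D13 has A as its 5th, and G#m11 (G# minor eleventh) has D# as its 5th.
4 letter names make it a fourth; at 6 semitones (a half step wider than perfect) the quality is augmented.

A4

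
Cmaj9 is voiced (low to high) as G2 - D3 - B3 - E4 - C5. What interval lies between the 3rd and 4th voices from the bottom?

perfect fourth

Those voices are B3 and E4.
From B to E is 5 semitones, exactly the perfect fourth.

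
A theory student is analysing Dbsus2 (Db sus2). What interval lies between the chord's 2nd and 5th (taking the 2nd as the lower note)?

perfect fourth

Db sus2 is spelled Db Eb Ab.
That puts Eb below Ab.
From Eb to Ab is 5 semitones, exactly the perfect fourth.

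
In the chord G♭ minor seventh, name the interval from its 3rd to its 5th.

Spelling the chord: G♭–B𝄫–D♭–F♭.
3rd = B𝄫; 5th = D♭.
B𝄫 up to D♭ spans 3 letter names and 4 semitones — a major third.

major third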